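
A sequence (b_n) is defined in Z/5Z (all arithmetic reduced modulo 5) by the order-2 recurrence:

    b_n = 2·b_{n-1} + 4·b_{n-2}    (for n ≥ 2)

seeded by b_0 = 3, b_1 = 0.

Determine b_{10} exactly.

b_2 = 2·0 + 4·3 = 2
b_3 = 2·2 + 4·0 = 4
b_4 = 2·4 + 4·2 = 1
b_5 = 2·1 + 4·4 = 3
b_6 = 2·3 + 4·1 = 0
b_7 = 2·0 + 4·3 = 2
b_8 = 2·2 + 4·0 = 4
b_9 = 2·4 + 4·2 = 1
b_10 = 2·1 + 4·4 = 3

3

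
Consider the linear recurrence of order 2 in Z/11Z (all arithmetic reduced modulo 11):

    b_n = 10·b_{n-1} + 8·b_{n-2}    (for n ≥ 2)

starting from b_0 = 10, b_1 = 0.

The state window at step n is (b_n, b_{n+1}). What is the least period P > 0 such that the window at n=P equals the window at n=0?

n=0: window = (10, 0)
n=1: window = (0, 3)
n=2: window = (3, 8)
n=3: window = (8, 5)
n=4: window = (5, 4)
n=5: window = (4, 3)
n=6: window = (3, 7)
n=7: window = (7, 6)
n=8: window = (6, 6)
n=9: window = (6, 9)
n=10: window = (9, 6)
n=11: window = (6, 0)
n=12: window = (0, 4)
n=13: window = (4, 7)
n=14: window = (7, 3)
n=15: window = (3, 9)
n=16: window = (9, 4)
n=17: window = (4, 2)
n=18: window = (2, 8)
n=19: window = (8, 8)
n=20: window = (8, 1)
n=21: window = (1, 8)
n=22: window = (8, 0)
n=23: window = (0, 9)
n=24: window = (9, 2)
n=25: window = (2, 4)
n=26: window = (4, 1)
n=27: window = (1, 9)
n=28: window = (9, 10)
n=29: window = (10, 7)
n=30: window = (7, 7)
n=31: window = (7, 5)
n=32: window = (5, 7)
n=33: window = (7, 0)
n=34: window = (0, 1)
n=35: window = (1, 10)
n=36: window = (10, 9)
n=37: window = (9, 5)
n=38: window = (5, 1)
n=39: window = (1, 6)
n=40: window = (6, 2)
…
n=53: window = (10, 4)
n=54: window = (4, 10)
n=55: window = (10, 0)
window at n=55 equals window at n=0 → period = 55

55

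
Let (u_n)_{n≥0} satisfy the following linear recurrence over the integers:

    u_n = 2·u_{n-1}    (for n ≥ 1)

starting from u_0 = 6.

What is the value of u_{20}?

u_1 = 2·6 = 12
u_2 = 2·12 = 24
u_3 = 2·24 = 48
u_4 = 2·48 = 96
u_5 = 2·96 = 192
u_6 = 2·192 = 384
u_7 = 2·384 = 768
u_8 = 2·768 = 1536
u_9 = 2·1536 = 3072
u_10 = 2·3072 = 6144
u_11 = 2·6144 = 12288
u_12 = 2·12288 = 24576
u_13 = 2·24576 = 49152
u_14 = 2·49152 = 98304
u_15 = 2·98304 = 196608
u_16 = 2·196608 = 393216
u_17 = 2·393216 = 786432
u_18 = 2·786432 = 1572864
u_19 = 2·1572864 = 3145728
u_20 = 2·3145728 = 6291456

6291456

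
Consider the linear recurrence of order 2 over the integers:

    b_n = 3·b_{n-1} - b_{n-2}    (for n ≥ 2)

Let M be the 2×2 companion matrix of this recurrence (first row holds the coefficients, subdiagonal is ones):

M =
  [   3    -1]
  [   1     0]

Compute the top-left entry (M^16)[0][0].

5702887

(M^16)[0][0] is the top entry after applying M 16 times to the unit state (1, 0). Equivalently it is h_{17} for the auxiliary sequence (h_n) obeying the same recurrence with h_1 = 1 and h_i = 0 for 0 ≤ i < 1:
h_2 = 3·1 + -1·0 = 3
h_3 = 3·3 + -1·1 = 8
h_4 = 3·8 + -1·3 = 21
h_5 = 3·21 + -1·8 = 55
h_6 = 3·55 + -1·21 = 144
h_7 = 3·144 + -1·55 = 377
h_8 = 3·377 + -1·144 = 987
h_9 = 3·987 + -1·377 = 2584
h_10 = 3·2584 + -1·987 = 6765
h_11 = 3·6765 + -1·2584 = 17711
h_12 = 3·17711 + -1·6765 = 46368
h_13 = 3·46368 + -1·17711 = 121393
h_14 = 3·121393 + -1·46368 = 317811
h_15 = 3·317811 + -1·121393 = 832040
h_16 = 3·832040 + -1·317811 = 2178309
h_17 = 3·2178309 + -1·832040 = 5702887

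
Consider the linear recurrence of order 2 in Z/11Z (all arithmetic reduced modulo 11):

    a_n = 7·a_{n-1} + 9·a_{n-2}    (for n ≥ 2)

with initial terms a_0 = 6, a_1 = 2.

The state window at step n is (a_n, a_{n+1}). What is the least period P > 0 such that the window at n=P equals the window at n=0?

120

n=0: window = (6, 2)
n=1: window = (2, 2)
n=2: window = (2, 10)
n=3: window = (10, 0)
n=4: window = (0, 2)
n=5: window = (2, 3)
n=6: window = (3, 6)
n=7: window = (6, 3)
n=8: window = (3, 9)
n=9: window = (9, 2)
n=10: window = (2, 7)
n=11: window = (7, 1)
n=12: window = (1, 4)
n=13: window = (4, 4)
n=14: window = (4, 9)
n=15: window = (9, 0)
n=16: window = (0, 4)
n=17: window = (4, 6)
n=18: window = (6, 1)
n=19: window = (1, 6)
n=20: window = (6, 7)
n=21: window = (7, 4)
n=22: window = (4, 3)
n=23: window = (3, 2)
n=24: window = (2, 8)
n=25: window = (8, 8)
n=26: window = (8, 7)
n=27: window = (7, 0)
n=28: window = (0, 8)
n=29: window = (8, 1)
n=30: window = (1, 2)
n=31: window = (2, 1)
n=32: window = (1, 3)
n=33: window = (3, 8)
n=34: window = (8, 6)
n=35: window = (6, 4)
n=36: window = (4, 5)
n=37: window = (5, 5)
n=38: window = (5, 3)
n=39: window = (3, 0)
n=40: window = (0, 5)
…
n=118: window = (1, 9)
n=119: window = (9, 6)
n=120: window = (6, 2)
window at n=120 equals window at n=0 → period = 120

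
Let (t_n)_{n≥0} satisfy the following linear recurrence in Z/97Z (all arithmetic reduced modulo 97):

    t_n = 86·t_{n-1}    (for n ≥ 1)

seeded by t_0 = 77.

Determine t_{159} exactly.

46

t_1 = 86·77 = 26
t_2 = 86·26 = 5
t_3 = 86·5 = 42
t_4 = 86·42 = 23
t_5 = 86·23 = 38
t_6 = 86·38 = 67
t_7 = 86·67 = 39
t_8 = 86·39 = 56
t_9 = 86·56 = 63
t_10 = 86·63 = 83
t_11 = 86·83 = 57
t_12 = 86·57 = 52
t_13 = 86·52 = 10
t_14 = 86·10 = 84
t_15 = 86·84 = 46
t_16 = 86·46 = 76
t_17 = 86·76 = 37
t_18 = 86·37 = 78
t_19 = 86·78 = 15
t_20 = 86·15 = 29
t_21 = 86·29 = 69
t_22 = 86·69 = 17
t_23 = 86·17 = 7
t_24 = 86·7 = 20
t_25 = 86·20 = 71
t_26 = 86·71 = 92
t_27 = 86·92 = 55
t_28 = 86·55 = 74
t_29 = 86·74 = 59
t_30 = 86·59 = 30
t_31 = 86·30 = 58
t_32 = 86·58 = 41
t_33 = 86·41 = 34
t_34 = 86·34 = 14
t_35 = 86·14 = 40
t_36 = 86·40 = 45
t_37 = 86·45 = 87
t_38 = 86·87 = 13
t_39 = 86·13 = 51
t_40 = 86·51 = 21
t_41 = 86·21 = 60
t_42 = 86·60 = 19
t_43 = 86·19 = 82
t_44 = 86·82 = 68
t_45 = 86·68 = 28
t_46 = 86·28 = 80
t_47 = 86·80 = 90
t_48 = 86·90 = 77
(t_48) = (77) = (t_0), so the sequence has period 48.
159 ≡ 15 (mod 48), hence t_159 = t_15 = 46.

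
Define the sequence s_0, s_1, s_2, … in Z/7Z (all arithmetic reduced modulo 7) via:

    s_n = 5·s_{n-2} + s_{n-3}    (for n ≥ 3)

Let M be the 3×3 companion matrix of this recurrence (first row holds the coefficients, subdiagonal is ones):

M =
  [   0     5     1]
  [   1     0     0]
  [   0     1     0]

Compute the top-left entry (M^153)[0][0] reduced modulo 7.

0

(M^153)[0][0] is the top entry after applying M 153 times to the unit state (1, 0, 0). Equivalently it is h_{155} for the auxiliary sequence (h_n) obeying the same recurrence with h_2 = 1 and h_i = 0 for 0 ≤ i < 2:
h_3 = 0·1 + 5·0 + 1·0 = 0
h_4 = 0·0 + 5·1 + 1·0 = 5
h_5 = 0·5 + 5·0 + 1·1 = 1
h_6 = 0·1 + 5·5 + 1·0 = 4
h_7 = 0·4 + 5·1 + 1·5 = 3
h_8 = 0·3 + 5·4 + 1·1 = 0
h_9 = 0·0 + 5·3 + 1·4 = 5
h_10 = 0·5 + 5·0 + 1·3 = 3
h_11 = 0·3 + 5·5 + 1·0 = 4
h_12 = 0·4 + 5·3 + 1·5 = 6
h_13 = 0·6 + 5·4 + 1·3 = 2
h_14 = 0·2 + 5·6 + 1·4 = 6
h_15 = 0·6 + 5·2 + 1·6 = 2
h_16 = 0·2 + 5·6 + 1·2 = 4
h_17 = 0·4 + 5·2 + 1·6 = 2
h_18 = 0·2 + 5·4 + 1·2 = 1
h_19 = 0·1 + 5·2 + 1·4 = 0
h_20 = 0·0 + 5·1 + 1·2 = 0
h_21 = 0·0 + 5·0 + 1·1 = 1
(h_19, h_20, h_21) = (0, 0, 1) = (h_0, h_1, h_2), so the sequence has period 19.
155 ≡ 3 (mod 19), hence h_155 = h_3 = 0.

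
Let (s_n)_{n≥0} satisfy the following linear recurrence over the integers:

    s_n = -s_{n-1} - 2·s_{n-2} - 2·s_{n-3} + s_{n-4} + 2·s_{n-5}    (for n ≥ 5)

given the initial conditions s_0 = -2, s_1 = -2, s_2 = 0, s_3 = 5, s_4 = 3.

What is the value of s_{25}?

-132041

s_5 = -1·3 + -2·5 + -2·0 + 1·-2 + 2·-2 = -19
s_6 = -1·-19 + -2·3 + -2·5 + 1·0 + 2·-2 = -1
s_7 = -1·-1 + -2·-19 + -2·3 + 1·5 + 2·0 = 38
s_8 = -1·38 + -2·-1 + -2·-19 + 1·3 + 2·5 = 15
s_9 = -1·15 + -2·38 + -2·-1 + 1·-19 + 2·3 = -102
s_10 = -1·-102 + -2·15 + -2·38 + 1·-1 + 2·-19 = -43
s_11 = -1·-43 + -2·-102 + -2·15 + 1·38 + 2·-1 = 253
s_12 = -1·253 + -2·-43 + -2·-102 + 1·15 + 2·38 = 128
s_13 = -1·128 + -2·253 + -2·-43 + 1·-102 + 2·15 = -620
s_14 = -1·-620 + -2·128 + -2·253 + 1·-43 + 2·-102 = -389
s_15 = -1·-389 + -2·-620 + -2·128 + 1·253 + 2·-43 = 1540
s_16 = -1·1540 + -2·-389 + -2·-620 + 1·128 + 2·253 = 1112
s_17 = -1·1112 + -2·1540 + -2·-389 + 1·-620 + 2·128 = -3778
s_18 = -1·-3778 + -2·1112 + -2·1540 + 1·-389 + 2·-620 = -3155
s_19 = -1·-3155 + -2·-3778 + -2·1112 + 1·1540 + 2·-389 = 9249
s_20 = -1·9249 + -2·-3155 + -2·-3778 + 1·1112 + 2·1540 = 8809
s_21 = -1·8809 + -2·9249 + -2·-3155 + 1·-3778 + 2·1112 = -22551
s_22 = -1·-22551 + -2·8809 + -2·9249 + 1·-3155 + 2·-3778 = -24276
s_23 = -1·-24276 + -2·-22551 + -2·8809 + 1·9249 + 2·-3155 = 54699
s_24 = -1·54699 + -2·-24276 + -2·-22551 + 1·8809 + 2·9249 = 66262
s_25 = -1·66262 + -2·54699 + -2·-24276 + 1·-22551 + 2·8809 = -132041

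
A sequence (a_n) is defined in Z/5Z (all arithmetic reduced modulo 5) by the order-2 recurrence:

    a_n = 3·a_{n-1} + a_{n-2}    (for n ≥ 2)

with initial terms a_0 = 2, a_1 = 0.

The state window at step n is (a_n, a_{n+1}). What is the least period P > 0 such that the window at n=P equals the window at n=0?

n=0: window = (2, 0)
n=1: window = (0, 2)
n=2: window = (2, 1)
n=3: window = (1, 0)
n=4: window = (0, 1)
n=5: window = (1, 3)
n=6: window = (3, 0)
n=7: window = (0, 3)
n=8: window = (3, 4)
n=9: window = (4, 0)
n=10: window = (0, 4)
n=11: window = (4, 2)
n=12: window = (2, 0)
window at n=12 equals window at n=0 → period = 12

12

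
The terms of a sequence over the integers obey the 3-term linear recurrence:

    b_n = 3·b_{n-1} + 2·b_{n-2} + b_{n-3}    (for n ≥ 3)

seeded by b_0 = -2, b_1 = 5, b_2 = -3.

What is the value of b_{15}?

-6535547

b_3 = 3·-3 + 2·5 + 1·-2 = -1
b_4 = 3·-1 + 2·-3 + 1·5 = -4
b_5 = 3·-4 + 2·-1 + 1·-3 = -17
b_6 = 3·-17 + 2·-4 + 1·-1 = -60
b_7 = 3·-60 + 2·-17 + 1·-4 = -218
b_8 = 3·-218 + 2·-60 + 1·-17 = -791
b_9 = 3·-791 + 2·-218 + 1·-60 = -2869
b_10 = 3·-2869 + 2·-791 + 1·-218 = -10407
b_11 = 3·-10407 + 2·-2869 + 1·-791 = -37750
b_12 = 3·-37750 + 2·-10407 + 1·-2869 = -136933
b_13 = 3·-136933 + 2·-37750 + 1·-10407 = -496706
b_14 = 3·-496706 + 2·-136933 + 1·-37750 = -1801734
b_15 = 3·-1801734 + 2·-496706 + 1·-136933 = -6535547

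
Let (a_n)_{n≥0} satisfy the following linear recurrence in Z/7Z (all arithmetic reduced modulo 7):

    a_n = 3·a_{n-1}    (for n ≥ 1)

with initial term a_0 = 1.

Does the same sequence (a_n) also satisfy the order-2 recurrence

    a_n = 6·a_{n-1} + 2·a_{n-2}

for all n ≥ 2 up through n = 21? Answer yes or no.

no

Terms a_0..a_21: 1, 3, 2, 6, 4, 5, 1, 3, 2, 6, 4, 5, 1, 3, 2, 6, 4, 5, 1, 3, 2, 6
n=2: candidate gives 6, actual a_2 = 2 ✗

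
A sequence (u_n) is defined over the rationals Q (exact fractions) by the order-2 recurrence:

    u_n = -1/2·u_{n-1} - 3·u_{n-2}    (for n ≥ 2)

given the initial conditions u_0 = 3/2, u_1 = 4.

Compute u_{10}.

u_2 = -1/2·4 + -3·3/2 = -13/2
u_3 = -1/2·-13/2 + -3·4 = -35/4
u_4 = -1/2·-35/4 + -3·-13/2 = 191/8
u_5 = -1/2·191/8 + -3·-35/4 = 229/16
u_6 = -1/2·229/16 + -3·191/8 = -2521/32
u_7 = -1/2·-2521/32 + -3·229/16 = -227/64
u_8 = -1/2·-227/64 + -3·-2521/32 = 30479/128
u_9 = -1/2·30479/128 + -3·-227/64 = -27755/256
u_10 = -1/2·-27755/256 + -3·30479/128 = -337993/512

-337993/512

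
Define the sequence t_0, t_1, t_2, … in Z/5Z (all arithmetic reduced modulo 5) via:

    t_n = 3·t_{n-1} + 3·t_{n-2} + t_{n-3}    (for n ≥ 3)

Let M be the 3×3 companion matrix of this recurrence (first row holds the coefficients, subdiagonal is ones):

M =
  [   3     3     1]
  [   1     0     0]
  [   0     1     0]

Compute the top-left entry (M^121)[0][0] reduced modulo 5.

(M^121)[0][0] is the top entry after applying M 121 times to the unit state (1, 0, 0). Equivalently it is h_{123} for the auxiliary sequence (h_n) obeying the same recurrence with h_2 = 1 and h_i = 0 for 0 ≤ i < 2:
h_3 = 3·1 + 3·0 + 1·0 = 3
h_4 = 3·3 + 3·1 + 1·0 = 2
h_5 = 3·2 + 3·3 + 1·1 = 1
h_6 = 3·1 + 3·2 + 1·3 = 2
h_7 = 3·2 + 3·1 + 1·2 = 1
h_8 = 3·1 + 3·2 + 1·1 = 0
h_9 = 3·0 + 3·1 + 1·2 = 0
h_10 = 3·0 + 3·0 + 1·1 = 1
(h_8, h_9, h_10) = (0, 0, 1) = (h_0, h_1, h_2), so the sequence has period 8.
123 ≡ 3 (mod 8), hence h_123 = h_3 = 3.

3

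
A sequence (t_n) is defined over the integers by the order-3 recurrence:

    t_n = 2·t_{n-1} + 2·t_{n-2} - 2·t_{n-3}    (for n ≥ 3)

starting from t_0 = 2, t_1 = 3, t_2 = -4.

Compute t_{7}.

-364

t_3 = 2·-4 + 2·3 + -2·2 = -6
t_4 = 2·-6 + 2·-4 + -2·3 = -26
t_5 = 2·-26 + 2·-6 + -2·-4 = -56
t_6 = 2·-56 + 2·-26 + -2·-6 = -152
t_7 = 2·-152 + 2·-56 + -2·-26 = -364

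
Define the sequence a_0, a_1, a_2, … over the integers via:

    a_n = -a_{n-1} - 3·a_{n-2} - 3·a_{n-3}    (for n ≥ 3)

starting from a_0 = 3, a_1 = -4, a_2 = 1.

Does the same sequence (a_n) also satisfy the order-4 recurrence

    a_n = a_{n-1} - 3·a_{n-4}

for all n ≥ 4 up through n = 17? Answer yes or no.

Terms a_0..a_17: 3, -4, 1, 2, 7, -16, -11, 38, 43, -124, -119, 362, 367, -1096, -1091, 3278, 3283, -9844
n=4: candidate gives -7, actual a_4 = 7 ✗

no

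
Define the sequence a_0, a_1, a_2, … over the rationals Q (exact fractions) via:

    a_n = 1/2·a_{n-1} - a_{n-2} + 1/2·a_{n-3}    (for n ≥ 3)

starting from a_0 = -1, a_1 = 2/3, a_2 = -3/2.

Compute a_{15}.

a_3 = 1/2·-3/2 + -1·2/3 + 1/2·-1 = -23/12
a_4 = 1/2·-23/12 + -1·-3/2 + 1/2·2/3 = 7/8
a_5 = 1/2·7/8 + -1·-23/12 + 1/2·-3/2 = 77/48
a_6 = 1/2·77/48 + -1·7/8 + 1/2·-23/12 = -33/32
a_7 = 1/2·-33/32 + -1·77/48 + 1/2·7/8 = -323/192
a_8 = 1/2·-323/192 + -1·-33/32 + 1/2·77/48 = 127/128
a_9 = 1/2·127/128 + -1·-323/192 + 1/2·-33/32 = 1277/768
a_10 = 1/2·1277/768 + -1·127/128 + 1/2·-323/192 = -513/512
a_11 = 1/2·-513/512 + -1·1277/768 + 1/2·127/128 = -5123/3072
a_12 = 1/2·-5123/3072 + -1·-513/512 + 1/2·1277/768 = 2047/2048
a_13 = 1/2·2047/2048 + -1·-5123/3072 + 1/2·-513/512 = 20477/12288
a_14 = 1/2·20477/12288 + -1·2047/2048 + 1/2·-5123/3072 = -8193/8192
a_15 = 1/2·-8193/8192 + -1·20477/12288 + 1/2·2047/2048 = -81923/49152

-81923/49152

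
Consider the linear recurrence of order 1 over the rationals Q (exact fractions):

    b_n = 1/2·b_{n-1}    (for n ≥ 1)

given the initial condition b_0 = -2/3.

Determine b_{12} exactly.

-1/6144

b_1 = 1/2·-2/3 = -1/3
b_2 = 1/2·-1/3 = -1/6
b_3 = 1/2·-1/6 = -1/12
b_4 = 1/2·-1/12 = -1/24
b_5 = 1/2·-1/24 = -1/48
b_6 = 1/2·-1/48 = -1/96
b_7 = 1/2·-1/96 = -1/192
b_8 = 1/2·-1/192 = -1/384
b_9 = 1/2·-1/384 = -1/768
b_10 = 1/2·-1/768 = -1/1536
b_11 = 1/2·-1/1536 = -1/3072
b_12 = 1/2·-1/3072 = -1/6144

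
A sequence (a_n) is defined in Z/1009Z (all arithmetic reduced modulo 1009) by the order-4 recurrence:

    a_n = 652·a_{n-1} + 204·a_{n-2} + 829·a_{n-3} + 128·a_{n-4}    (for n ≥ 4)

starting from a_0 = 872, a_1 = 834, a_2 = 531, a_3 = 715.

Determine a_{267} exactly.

a_4 = 652·715 + 204·531 + 829·834 + 128·872 = 221
a_5 = 652·221 + 204·715 + 829·531 + 128·834 = 442
a_6 = 652·442 + 204·221 + 829·715 + 128·531 = 106
a_7 = 652·106 + 204·442 + 829·221 + 128·715 = 139
a_8 = 652·139 + 204·106 + 829·442 + 128·221 = 440
a_9 = 652·440 + 204·139 + 829·106 + 128·442 = 591
Continuing the recurrence:
  a_10 = 509;  a_11 = 541;  a_12 = 890;  a_13 = 660;  a_14 = 486;  a_15 = 347
  a_16 = 655;  a_17 = 438;  a_18 = 209;  a_19 = 786;  a_20 = 113;  a_21 = 214
  a_22 = 429;  a_23 = 32;  a_24 = 577;  a_25 = 943;  a_26 = 730;  a_27 = 501
  a_28 = 304;  a_29 = 133;  a_30 = 642;  a_31 = 65;  a_32 = 646;  a_33 = 928
  a_34 = 116;  a_35 = 589;  a_36 = 460;  a_37 = 363;  a_38 = 211;  a_39 = 398
  a_40 = 443;  a_41 = 137;  a_42 = 867;  a_43 = 405;  a_44 = 760;  a_45 = 701
  a_46 = 372;  a_47 = 915;  a_48 = 835;  a_49 = 125;  a_50 = 559;  a_51 = 611
  a_52 = 469;  a_53 = 734;  a_54 = 37;  a_55 = 154;  a_56 = 553;  a_57 = 998
  a_58 = 927;  a_59 = 679;  a_60 = 298;  a_61 = 77;  a_62 = 478;  a_63 = 423
  a_64 = 46;  a_65 = 749;  a_66 = 474;  a_67 = 181;  a_68 = 11;  a_69 = 162
  a_70 = 754;  a_71 = 984;  a_72 = 792;  a_73 = 772;  a_74 = 93;  a_75 = 725
  a_76 = 38;  a_77 = 484;  a_78 = 906;  a_79 = 496;  a_80 = 162;  a_81 = 744
  a_82 = 973;  a_83 = 183;  a_84 = 806;  a_85 = 634;  a_86 = 429;  a_87 = 832
  a_88 = 511;  a_89 = 314;  a_90 = 216;  a_91 = 451;  a_92 = 917;  a_93 = 35
  a_94 = 970;  a_95 = 505;  a_96 = 528;  a_97 = 690;  a_98 = 587;  a_99 = 692
  a_100 = 735;  a_101 = 675;  a_102 = 801;  a_103 = 738;  a_104 = 661;  a_105 = 73
  a_106 = 778;  a_107 = 195;  a_108 = 134;  a_109 = 488;  a_110 = 342;  a_111 = 496
  a_112 = 601;  a_113 = 539;  a_114 = 712;  a_115 = 772;  a_116 = 902;  a_117 = 304
  a_118 = 413;  a_119 = 363;  a_120 = 262;  a_121 = 585;  a_122 = 630;  a_123 = 688
  a_124 = 832;  a_125 = 554;  a_126 = 389;  a_127 = 230;  a_128 = 995;  a_129 = 342
  a_130 = 486;  a_131 = 874;  a_132 = 240;  a_133 = 480;  a_134 = 432;  a_135 = 260
  a_136 = 168;  a_137 = 960;  a_138 = 730;  a_139 = 828;  a_140 = 692;  a_141 = 122
  a_142 = 645;  a_143 = 45;  a_144 = 511;  a_145 = 717;  a_146 = 428;  a_147 = 80
  a_148 = 145;  a_149 = 480;  a_150 = 513;  a_151 = 828;  a_152 = 529;  a_153 = 618
  a_154 = 669;  a_155 = 921;  a_156 = 257;  a_157 = 333;  a_158 = 713;  a_159 = 45
  a_160 = 434;  a_161 = 596;  a_162 = 297;  a_163 = 708;  a_164 = 282;  a_165 = 1001
  a_166 = 221;  a_167 = 704;  a_168 = 804;  a_169 = 431;  a_170 = 509;  a_171 = 935
  a_172 = 200;  a_173 = 150;  a_174 = 137;  a_175 = 795;  a_176 = 28;  a_177 = 419
  a_178 = 977;  a_179 = 901;  a_180 = 552;  a_181 = 727;  a_182 = 592;  a_183 = 355
  a_184 = 423;  a_185 = 733;  a_186 = 954;  a_187 = 234;  a_188 = 994;  a_189 = 420
  a_190 = 649;  a_191 = 656;  a_192 = 286;  a_193 = 950;  a_194 = 3;  a_195 = 210
  a_196 = 113;  a_197 = 461;  a_198 = 661;  a_199 = 822;  a_200 = 908;  a_201 = 495
  a_202 = 660;  a_203 = 864;  a_204 = 630;  a_205 = 842;  a_206 = 55;  a_207 = 1002
  a_208 = 312;  a_209 = 199;  a_210 = 905;  a_211 = 488;  a_212 = 394;  a_213 = 59
  a_214 = 539;  a_215 = 849;  a_216 = 43;  a_217 = 774;  a_218 = 767;  a_219 = 144
  a_220 = 505;  a_221 = 804;  a_222 = 247;  a_223 = 342;  a_224 = 573;  a_225 = 343
  a_226 = 821;  a_227 = 31;  a_228 = 527;  a_229 = 865;  a_230 = 120;  a_231 = 350
  a_232 = 978;  a_233 = 57;  a_234 = 353;  a_235 = 563;  a_236 = 71;  a_237 = 973
  a_238 = 441;  a_239 = 448;  a_240 = 82;  a_241 = 328;  a_242 = 556;  a_243 = 805
  a_244 = 484;  a_245 = 939;  a_246 = 553;  a_247 = 974;  a_248 = 77;  a_249 = 149
  a_250 = 248;  a_251 = 204;  a_252 = 151;  a_253 = 483;  a_254 = 711;  a_255 = 32
  a_256 = 423;  a_257 = 242;  a_258 = 390;  a_259 = 543;  a_260 = 220;  a_261 = 71
  a_262 = 974;  a_263 = 379;  a_264 = 71;  a_265 = 763
a_266 = 652·763 + 204·71 + 829·379 + 128·974 = 345
a_267 = 652·345 + 204·763 + 829·71 + 128·379 = 616

616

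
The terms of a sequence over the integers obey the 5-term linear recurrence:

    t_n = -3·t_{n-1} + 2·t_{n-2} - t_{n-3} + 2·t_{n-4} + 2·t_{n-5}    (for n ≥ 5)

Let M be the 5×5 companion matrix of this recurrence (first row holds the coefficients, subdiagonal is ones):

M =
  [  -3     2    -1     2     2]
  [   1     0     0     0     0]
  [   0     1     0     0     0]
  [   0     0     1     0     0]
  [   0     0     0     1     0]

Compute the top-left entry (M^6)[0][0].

1958

(M^6)[0][0] is the top entry after applying M 6 times to the unit state (1, 0, 0, 0, 0). Equivalently it is h_{10} for the auxiliary sequence (h_n) obeying the same recurrence with h_4 = 1 and h_i = 0 for 0 ≤ i < 4:
h_5 = -3·1 + 2·0 + -1·0 + 2·0 + 2·0 = -3
h_6 = -3·-3 + 2·1 + -1·0 + 2·0 + 2·0 = 11
h_7 = -3·11 + 2·-3 + -1·1 + 2·0 + 2·0 = -40
h_8 = -3·-40 + 2·11 + -1·-3 + 2·1 + 2·0 = 147
h_9 = -3·147 + 2·-40 + -1·11 + 2·-3 + 2·1 = -536
h_10 = -3·-536 + 2·147 + -1·-40 + 2·11 + 2·-3 = 1958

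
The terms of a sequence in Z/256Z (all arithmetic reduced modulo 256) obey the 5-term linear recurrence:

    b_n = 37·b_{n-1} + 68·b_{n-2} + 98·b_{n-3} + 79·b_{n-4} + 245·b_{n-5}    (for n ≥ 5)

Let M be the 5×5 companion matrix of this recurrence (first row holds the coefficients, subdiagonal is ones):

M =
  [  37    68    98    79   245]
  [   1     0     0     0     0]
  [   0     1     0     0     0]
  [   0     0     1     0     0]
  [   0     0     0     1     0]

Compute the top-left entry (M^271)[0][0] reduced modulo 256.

52

(M^271)[0][0] is the top entry after applying M 271 times to the unit state (1, 0, 0, 0, 0). Equivalently it is h_{275} for the auxiliary sequence (h_n) obeying the same recurrence with h_4 = 1 and h_i = 0 for 0 ≤ i < 4:
h_5 = 37·1 + 68·0 + 98·0 + 79·0 + 245·0 = 37
h_6 = 37·37 + 68·1 + 98·0 + 79·0 + 245·0 = 157
h_7 = 37·157 + 68·37 + 98·1 + 79·0 + 245·0 = 231
h_8 = 37·231 + 68·157 + 98·37 + 79·1 + 245·0 = 144
h_9 = 37·144 + 68·231 + 98·157 + 79·37 + 245·1 = 166
h_10 = 37·166 + 68·144 + 98·231 + 79·157 + 245·37 = 136
Continuing the recurrence:
  h_11 = 106;  h_12 = 129;  h_13 = 231;  h_14 = 17;  h_15 = 17;  h_16 = 168
  h_17 = 12;  h_18 = 48;  h_19 = 244;  h_20 = 185;  h_21 = 105;  h_22 = 5
  h_23 = 171;  h_24 = 216;  h_25 = 2;  h_26 = 40;  h_27 = 142;  h_28 = 57
  h_29 = 155;  h_30 = 41;  h_31 = 5;  h_32 = 112;  h_33 = 152;  h_34 = 160
  h_35 = 40;  h_36 = 209;  h_37 = 45;  h_38 = 45;  h_39 = 239;  h_40 = 128
  h_41 = 30;  h_42 = 200;  h_43 = 178;  h_44 = 145;  h_45 = 143;  h_46 = 193
  h_47 = 185;  h_48 = 216;  h_49 = 36;  h_50 = 208;  h_51 = 28;  h_52 = 201
  h_53 = 241;  h_54 = 149;  h_55 = 51;  h_56 = 8;  h_57 = 122;  h_58 = 232
  h_59 = 86;  h_60 = 9;  h_61 = 67;  h_62 = 89;  h_63 = 173;  h_64 = 96
  h_65 = 48;  h_66 = 64;  h_67 = 80;  h_68 = 33;  h_69 = 53;  h_70 = 189
  h_71 = 247;  h_72 = 240;  h_73 = 150;  h_74 = 8;  h_75 = 250;  h_76 = 33
  h_77 = 55;  h_78 = 113;  h_79 = 97;  h_80 = 136;  h_81 = 60;  h_82 = 112
  h_83 = 68;  h_84 = 89;  h_85 = 121;  h_86 = 37;  h_87 = 187;  h_88 = 184
  h_89 = 242;  h_90 = 168;  h_91 = 30;  h_92 = 89;  h_93 = 235;  h_94 = 137
  h_95 = 85;  h_96 = 208;  h_97 = 200;  h_98 = 224;  h_99 = 120;  h_100 = 241
  h_101 = 61;  h_102 = 77;  h_103 = 255;  h_104 = 224;  h_105 = 14;  h_106 = 72
  h_107 = 66;  h_108 = 49;  h_109 = 223;  h_110 = 33;  h_111 = 9;  h_112 = 184
  h_113 = 84;  h_114 = 16;  h_115 = 108;  h_116 = 105;  h_117 = 1;  h_118 = 181
  h_119 = 67;  h_120 = 232;  h_121 = 106;  h_122 = 104;  h_123 = 230;  h_124 = 41
  h_125 = 147;  h_126 = 185;  h_127 = 253;  h_128 = 192;  h_129 = 96;  h_130 = 128
  h_131 = 160;  h_132 = 65;  h_133 = 69;  h_134 = 221;  h_135 = 7;  h_136 = 80
  h_137 = 134;  h_138 = 136;  h_139 = 138;  h_140 = 193;  h_141 = 135;  h_142 = 209
  h_143 = 177;  h_144 = 104;  h_145 = 108;  h_146 = 176;  h_147 = 148;  h_148 = 249
  h_149 = 137;  h_150 = 69;  h_151 = 203;  h_152 = 152;  h_153 = 226;  h_154 = 40
  h_155 = 174;  h_156 = 121;  h_157 = 59;  h_158 = 233;  h_159 = 165;  h_160 = 48
  h_161 = 248;  h_162 = 32;  h_163 = 200;  h_164 = 17;  h_165 = 77;  h_166 = 109
  h_167 = 15;  h_168 = 64;  h_169 = 254;  h_170 = 200;  h_171 = 210;  h_172 = 209
  h_173 = 47;  h_174 = 129;  h_175 = 89;  h_176 = 152;  h_177 = 132;  h_178 = 80
  h_179 = 188;  h_180 = 9;  h_181 = 17;  h_182 = 213;  h_183 = 83;  h_184 = 200
  h_185 = 90;  h_186 = 232;  h_187 = 118;  h_188 = 73;  h_189 = 227;  h_190 = 25
  h_191 = 77;  h_192 = 32;  h_193 = 144;  h_194 = 192;  h_195 = 240;  h_196 = 97
  h_197 = 85;  h_198 = 253;  h_199 = 23;  h_200 = 176;  h_201 = 118;  h_202 = 8
  h_203 = 26;  h_204 = 97;  h_205 = 215;  h_206 = 49;  h_207 = 1;  h_208 = 72
  h_209 = 156;  h_210 = 240;  h_211 = 228;  h_212 = 153;  h_213 = 153;  h_214 = 101
  h_215 = 219;  h_216 = 120;  h_217 = 210;  h_218 = 168;  h_219 = 62;  h_220 = 153
  h_221 = 139;  h_222 = 73;  h_223 = 245;  h_224 = 144;  h_225 = 40;  h_226 = 96
  h_227 = 24;  h_228 = 49;  h_229 = 93;  h_230 = 141;  h_231 = 31;  h_232 = 160
  h_233 = 238;  h_234 = 72;  h_235 = 98;  h_236 = 113;  h_237 = 127;  h_238 = 225
  h_239 = 169;  h_240 = 120;  h_241 = 180;  h_242 = 144;  h_243 = 12;  h_244 = 169
  h_245 = 33;  h_246 = 245;  h_247 = 99;  h_248 = 168;  h_249 = 74;  h_250 = 104
  h_251 = 6;  h_252 = 105;  h_253 = 51;  h_254 = 121;  h_255 = 157;  h_256 = 128
  h_257 = 192;  h_258 = 0;  h_259 = 64;  h_260 = 129;  h_261 = 101;  h_262 = 29
  h_263 = 39;  h_264 = 16;  h_265 = 102;  h_266 = 136;  h_267 = 170;  h_268 = 1
  h_269 = 39;  h_270 = 145;  h_271 = 81;  h_272 = 40;  h_273 = 204
h_274 = 37·204 + 68·40 + 98·81 + 79·145 + 245·39 = 48
h_275 = 37·48 + 68·204 + 98·40 + 79·81 + 245·145 = 52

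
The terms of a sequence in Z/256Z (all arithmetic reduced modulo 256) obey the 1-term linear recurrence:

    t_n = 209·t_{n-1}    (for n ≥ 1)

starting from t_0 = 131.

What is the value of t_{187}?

83

t_1 = 209·131 = 243
t_2 = 209·243 = 99
t_3 = 209·99 = 211
t_4 = 209·211 = 67
t_5 = 209·67 = 179
t_6 = 209·179 = 35
t_7 = 209·35 = 147
t_8 = 209·147 = 3
t_9 = 209·3 = 115
t_10 = 209·115 = 227
t_11 = 209·227 = 83
t_12 = 209·83 = 195
t_13 = 209·195 = 51
t_14 = 209·51 = 163
t_15 = 209·163 = 19
t_16 = 209·19 = 131
(t_16) = (131) = (t_0), so the sequence has period 16.
187 ≡ 11 (mod 16), hence t_187 = t_11 = 83.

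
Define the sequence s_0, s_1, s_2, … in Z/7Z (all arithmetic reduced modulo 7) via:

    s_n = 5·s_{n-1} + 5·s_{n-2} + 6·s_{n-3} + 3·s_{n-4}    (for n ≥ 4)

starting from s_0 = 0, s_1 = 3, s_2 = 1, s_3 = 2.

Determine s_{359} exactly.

s_4 = 5·2 + 5·1 + 6·3 + 3·0 = 5
s_5 = 5·5 + 5·2 + 6·1 + 3·3 = 1
s_6 = 5·1 + 5·5 + 6·2 + 3·1 = 3
s_7 = 5·3 + 5·1 + 6·5 + 3·2 = 0
s_8 = 5·0 + 5·3 + 6·1 + 3·5 = 1
s_9 = 5·1 + 5·0 + 6·3 + 3·1 = 5
Continuing the recurrence:
  s_10 = 4;  s_11 = 2;  s_12 = 0;  s_13 = 0;  s_14 = 3;  s_15 = 0
  s_16 = 1;  s_17 = 2;  s_18 = 3;  s_19 = 3;  s_20 = 3;  s_21 = 5
  s_22 = 4;  s_23 = 2;  s_24 = 6;  s_25 = 2;  s_26 = 1;  s_27 = 1
  s_28 = 5;  s_29 = 0;  s_30 = 6;  s_31 = 0;  s_32 = 3;  s_33 = 2
  s_34 = 1;  s_35 = 5;  s_36 = 2;  s_37 = 5;  s_38 = 5;  s_39 = 0
  s_40 = 5;  s_41 = 0;  s_42 = 5;  s_43 = 6;  s_44 = 0;  s_45 = 4
  s_46 = 1;  s_47 = 1;  s_48 = 6;  s_49 = 4;  s_50 = 3;  s_51 = 4
  s_52 = 0;  s_53 = 1;  s_54 = 3;  s_55 = 4;  s_56 = 6;  s_57 = 1
  s_58 = 5;  s_59 = 1;  s_60 = 5;  s_61 = 0;  s_62 = 4;  s_63 = 4
  s_64 = 6;  s_65 = 4;  s_66 = 2;  s_67 = 1;  s_68 = 1;  s_69 = 6
  s_70 = 5;  s_71 = 1;  s_72 = 6;  s_73 = 6;  s_74 = 4;  s_75 = 5
  s_76 = 1;  s_77 = 2;  s_78 = 1;  s_79 = 1;  s_80 = 4;  s_81 = 2
  s_82 = 4;  s_83 = 1;  s_84 = 0;  s_85 = 0;  s_86 = 4;  s_87 = 2
  s_88 = 2;  s_89 = 2;  s_90 = 2;  s_91 = 3;  s_92 = 1;  s_93 = 3
  s_94 = 2;  s_95 = 5;  s_96 = 0;  s_97 = 4;  s_98 = 0;  s_99 = 0
  s_100 = 3;  s_101 = 6;  s_102 = 3;  s_103 = 0;  s_104 = 4;  s_105 = 0
  s_106 = 1;  s_107 = 1;  s_108 = 1;  s_109 = 2;  s_110 = 3;  s_111 = 6
  s_112 = 4;  s_113 = 4;  s_114 = 1;  s_115 = 4;  s_116 = 5;  s_117 = 0
  s_118 = 3;  s_119 = 1;  s_120 = 0;  s_121 = 2;  s_122 = 4;  s_123 = 5
  s_124 = 1;  s_125 = 4;  s_126 = 4;  s_127 = 5;  s_128 = 2;  s_129 = 1
  s_130 = 1;  s_131 = 2;  s_132 = 6;  s_133 = 0;  s_134 = 3;  s_135 = 1
  s_136 = 3;  s_137 = 3;  s_138 = 3;  s_139 = 2;  s_140 = 3;  s_141 = 3
  s_142 = 2;  s_143 = 0;  s_144 = 2;  s_145 = 3;  s_146 = 3;  s_147 = 0
  s_148 = 4;  s_149 = 5;  s_150 = 5;  s_151 = 4;  s_152 = 3;  s_153 = 3
  s_154 = 6;  s_155 = 5;  s_156 = 5;  s_157 = 4;  s_158 = 2;  s_159 = 5
  s_160 = 4;  s_161 = 6;  s_162 = 2;  s_163 = 2;  s_164 = 5;  s_165 = 2
  s_166 = 4;  s_167 = 3;  s_168 = 6;  s_169 = 5;  s_170 = 1;  s_171 = 5
  s_172 = 1;  s_173 = 2;  s_174 = 6;  s_175 = 5;  s_176 = 0;  s_177 = 4
  s_178 = 5;  s_179 = 4;  s_180 = 6;  s_181 = 1;  s_182 = 4;  s_183 = 3
  s_184 = 3;  s_185 = 1;  s_186 = 1;  s_187 = 2;  s_188 = 2;  s_189 = 1
  s_190 = 2;  s_191 = 5;  s_192 = 5;  s_193 = 2;  s_194 = 1;  s_195 = 4
  s_196 = 3;  s_197 = 5;  s_198 = 4;  s_199 = 5;  s_200 = 0;  s_201 = 1
  s_202 = 5;  s_203 = 3;  s_204 = 4;  s_205 = 5;  s_206 = 1;  s_207 = 0
  s_208 = 5;  s_209 = 4;  s_210 = 6;  s_211 = 3;  s_212 = 0;  s_213 = 0
  s_214 = 1;  s_215 = 0;  s_216 = 5;  s_217 = 3;  s_218 = 1;  s_219 = 1
  s_220 = 1;  s_221 = 4;  s_222 = 6;  s_223 = 3;  s_224 = 2;  s_225 = 3
  s_226 = 5;  s_227 = 5;  s_228 = 4;  s_229 = 0;  s_230 = 2;  s_231 = 0
  s_232 = 1;  s_233 = 3;  s_234 = 5;  s_235 = 4;  s_236 = 3;  s_237 = 4
  s_238 = 4;  s_239 = 0;  s_240 = 4;  s_241 = 0;  s_242 = 4;  s_243 = 2
  s_244 = 0;  s_245 = 6;  s_246 = 5;  s_247 = 5;  s_248 = 2;  s_249 = 6
  s_250 = 1;  s_251 = 6;  s_252 = 0;  s_253 = 5;  s_254 = 1;  s_255 = 6
  s_256 = 2;  s_257 = 5;  s_258 = 4;  s_259 = 5;  s_260 = 4;  s_261 = 0
  s_262 = 6;  s_263 = 6;  s_264 = 2;  s_265 = 6;  s_266 = 3;  s_267 = 5
  s_268 = 5;  s_269 = 2;  s_270 = 4;  s_271 = 5;  s_272 = 2;  s_273 = 2
  s_274 = 6;  s_275 = 4;  s_276 = 5;  s_277 = 3;  s_278 = 5;  s_279 = 5
  s_280 = 6;  s_281 = 3;  s_282 = 6;  s_283 = 5;  s_284 = 0;  s_285 = 0
  s_286 = 6;  s_287 = 3;  s_288 = 3;  s_289 = 3;  s_290 = 3;  s_291 = 1
  s_292 = 5;  s_293 = 1;  s_294 = 3;  s_295 = 4;  s_296 = 0;  s_297 = 6
  s_298 = 0;  s_299 = 0;  s_300 = 1;  s_301 = 2;  s_302 = 1;  s_303 = 0
  s_304 = 6;  s_305 = 0;  s_306 = 5;  s_307 = 5;  s_308 = 5;  s_309 = 3
  s_310 = 1;  s_311 = 2;  s_312 = 6;  s_313 = 6;  s_314 = 5;  s_315 = 6
  s_316 = 4;  s_317 = 0;  s_318 = 1;  s_319 = 5;  s_320 = 0;  s_321 = 3
  s_322 = 6;  s_323 = 4;  s_324 = 5;  s_325 = 6;  s_326 = 6;  s_327 = 4
  s_328 = 3;  s_329 = 5;  s_330 = 5;  s_331 = 3;  s_332 = 2;  s_333 = 0
  s_334 = 1;  s_335 = 5;  s_336 = 1;  s_337 = 1;  s_338 = 1;  s_339 = 3
  s_340 = 1;  s_341 = 1;  s_342 = 3;  s_343 = 0;  s_344 = 3;  s_345 = 1
  s_346 = 1;  s_347 = 0;  s_348 = 6;  s_349 = 4;  s_350 = 4;  s_351 = 6
  s_352 = 1;  s_353 = 1;  s_354 = 2;  s_355 = 4;  s_356 = 4;  s_357 = 6
s_358 = 5·6 + 5·4 + 6·4 + 3·2 = 3
s_359 = 5·3 + 5·6 + 6·4 + 3·4 = 4

4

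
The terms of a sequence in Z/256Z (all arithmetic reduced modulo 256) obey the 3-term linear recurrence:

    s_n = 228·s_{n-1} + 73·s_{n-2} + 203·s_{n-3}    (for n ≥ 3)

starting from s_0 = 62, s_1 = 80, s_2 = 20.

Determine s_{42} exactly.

s_3 = 228·20 + 73·80 + 203·62 = 202
s_4 = 228·202 + 73·20 + 203·80 = 12
s_5 = 228·12 + 73·202 + 203·20 = 38
s_6 = 228·38 + 73·12 + 203·202 = 114
s_7 = 228·114 + 73·38 + 203·12 = 226
s_8 = 228·226 + 73·114 + 203·38 = 236
s_9 = 228·236 + 73·226 + 203·114 = 8
s_10 = 228·8 + 73·236 + 203·226 = 162
s_11 = 228·162 + 73·8 + 203·236 = 180
s_12 = 228·180 + 73·162 + 203·8 = 218
s_13 = 228·218 + 73·180 + 203·162 = 242
s_14 = 228·242 + 73·218 + 203·180 = 110
s_15 = 228·110 + 73·242 + 203·218 = 216
s_16 = 228·216 + 73·110 + 203·242 = 164
s_17 = 228·164 + 73·216 + 203·110 = 226
s_18 = 228·226 + 73·164 + 203·216 = 84
s_19 = 228·84 + 73·226 + 203·164 = 78
s_20 = 228·78 + 73·84 + 203·226 = 162
s_21 = 228·162 + 73·78 + 203·84 = 34
s_22 = 228·34 + 73·162 + 203·78 = 84
s_23 = 228·84 + 73·34 + 203·162 = 248
s_24 = 228·248 + 73·84 + 203·34 = 202
s_25 = 228·202 + 73·248 + 203·84 = 60
s_26 = 228·60 + 73·202 + 203·248 = 178
s_27 = 228·178 + 73·60 + 203·202 = 210
s_28 = 228·210 + 73·178 + 203·60 = 94
s_29 = 228·94 + 73·210 + 203·178 = 192
s_30 = 228·192 + 73·94 + 203·210 = 84
s_31 = 228·84 + 73·192 + 203·94 = 26
s_32 = 228·26 + 73·84 + 203·192 = 92
s_33 = 228·92 + 73·26 + 203·84 = 246
s_34 = 228·246 + 73·92 + 203·26 = 242
s_35 = 228·242 + 73·246 + 203·92 = 162
s_36 = 228·162 + 73·242 + 203·246 = 92
s_37 = 228·92 + 73·162 + 203·242 = 8
s_38 = 228·8 + 73·92 + 203·162 = 210
s_39 = 228·210 + 73·8 + 203·92 = 68
s_40 = 228·68 + 73·210 + 203·8 = 202
s_41 = 228·202 + 73·68 + 203·210 = 210
s_42 = 228·210 + 73·202 + 203·68 = 142

142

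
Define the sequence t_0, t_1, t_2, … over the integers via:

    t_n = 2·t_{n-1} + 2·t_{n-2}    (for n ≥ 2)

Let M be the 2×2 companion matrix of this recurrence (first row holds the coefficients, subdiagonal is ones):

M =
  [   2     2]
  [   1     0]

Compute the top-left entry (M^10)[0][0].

(M^10)[0][0] is the top entry after applying M 10 times to the unit state (1, 0). Equivalently it is h_{11} for the auxiliary sequence (h_n) obeying the same recurrence with h_1 = 1 and h_i = 0 for 0 ≤ i < 1:
h_2 = 2·1 + 2·0 = 2
h_3 = 2·2 + 2·1 = 6
h_4 = 2·6 + 2·2 = 16
h_5 = 2·16 + 2·6 = 44
h_6 = 2·44 + 2·16 = 120
h_7 = 2·120 + 2·44 = 328
h_8 = 2·328 + 2·120 = 896
h_9 = 2·896 + 2·328 = 2448
h_10 = 2·2448 + 2·896 = 6688
h_11 = 2·6688 + 2·2448 = 18272

18272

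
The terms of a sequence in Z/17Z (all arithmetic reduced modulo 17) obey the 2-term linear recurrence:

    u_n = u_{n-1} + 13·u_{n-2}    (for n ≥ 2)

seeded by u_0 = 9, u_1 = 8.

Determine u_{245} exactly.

3

u_2 = 1·8 + 13·9 = 6
u_3 = 1·6 + 13·8 = 8
u_4 = 1·8 + 13·6 = 1
u_5 = 1·1 + 13·8 = 3
u_6 = 1·3 + 13·1 = 16
u_7 = 1·16 + 13·3 = 4
u_8 = 1·4 + 13·16 = 8
u_9 = 1·8 + 13·4 = 9
u_10 = 1·9 + 13·8 = 11
u_11 = 1·11 + 13·9 = 9
u_12 = 1·9 + 13·11 = 16
u_13 = 1·16 + 13·9 = 14
u_14 = 1·14 + 13·16 = 1
u_15 = 1·1 + 13·14 = 13
u_16 = 1·13 + 13·1 = 9
u_17 = 1·9 + 13·13 = 8
(u_16, u_17) = (9, 8) = (u_0, u_1), so the sequence has period 16.
245 ≡ 5 (mod 16), hence u_245 = u_5 = 3.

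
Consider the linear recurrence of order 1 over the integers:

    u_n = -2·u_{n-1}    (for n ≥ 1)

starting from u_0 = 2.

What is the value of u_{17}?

u_1 = -2·2 = -4
u_2 = -2·-4 = 8
u_3 = -2·8 = -16
u_4 = -2·-16 = 32
u_5 = -2·32 = -64
u_6 = -2·-64 = 128
u_7 = -2·128 = -256
u_8 = -2·-256 = 512
u_9 = -2·512 = -1024
u_10 = -2·-1024 = 2048
u_11 = -2·2048 = -4096
u_12 = -2·-4096 = 8192
u_13 = -2·8192 = -16384
u_14 = -2·-16384 = 32768
u_15 = -2·32768 = -65536
u_16 = -2·-65536 = 131072
u_17 = -2·131072 = -262144

-262144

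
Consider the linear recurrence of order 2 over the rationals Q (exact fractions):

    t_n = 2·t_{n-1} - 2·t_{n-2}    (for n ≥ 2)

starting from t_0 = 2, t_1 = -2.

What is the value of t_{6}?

t_2 = 2·-2 + -2·2 = -8
t_3 = 2·-8 + -2·-2 = -12
t_4 = 2·-12 + -2·-8 = -8
t_5 = 2·-8 + -2·-12 = 8
t_6 = 2·8 + -2·-8 = 32

32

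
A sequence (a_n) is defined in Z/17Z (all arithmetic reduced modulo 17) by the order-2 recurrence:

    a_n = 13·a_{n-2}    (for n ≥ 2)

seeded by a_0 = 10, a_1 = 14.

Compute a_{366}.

a_2 = 0·14 + 13·10 = 11
a_3 = 0·11 + 13·14 = 12
a_4 = 0·12 + 13·11 = 7
a_5 = 0·7 + 13·12 = 3
a_6 = 0·3 + 13·7 = 6
a_7 = 0·6 + 13·3 = 5
a_8 = 0·5 + 13·6 = 10
a_9 = 0·10 + 13·5 = 14
(a_8, a_9) = (10, 14) = (a_0, a_1), so the sequence has period 8.
366 ≡ 6 (mod 8), hence a_366 = a_6 = 6.

6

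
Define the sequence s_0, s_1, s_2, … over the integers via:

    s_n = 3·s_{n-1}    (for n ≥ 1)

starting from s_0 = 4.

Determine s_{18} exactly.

1549681956

s_1 = 3·4 = 12
s_2 = 3·12 = 36
s_3 = 3·36 = 108
s_4 = 3·108 = 324
s_5 = 3·324 = 972
s_6 = 3·972 = 2916
s_7 = 3·2916 = 8748
s_8 = 3·8748 = 26244
s_9 = 3·26244 = 78732
s_10 = 3·78732 = 236196
s_11 = 3·236196 = 708588
s_12 = 3·708588 = 2125764
s_13 = 3·2125764 = 6377292
s_14 = 3·6377292 = 19131876
s_15 = 3·19131876 = 57395628
s_16 = 3·57395628 = 172186884
s_17 = 3·172186884 = 516560652
s_18 = 3·516560652 = 1549681956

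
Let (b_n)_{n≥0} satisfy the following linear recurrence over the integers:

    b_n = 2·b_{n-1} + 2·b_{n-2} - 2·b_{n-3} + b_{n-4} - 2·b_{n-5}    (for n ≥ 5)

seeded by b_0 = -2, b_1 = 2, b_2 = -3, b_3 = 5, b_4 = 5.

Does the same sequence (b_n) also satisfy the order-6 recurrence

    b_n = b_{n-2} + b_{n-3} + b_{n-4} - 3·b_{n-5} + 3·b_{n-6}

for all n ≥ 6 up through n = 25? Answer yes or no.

Terms b_0..b_25: -2, 2, -3, 5, 5, 32, 57, 179, 403, 1072, 2585, 6573, 16217, 40676, 101081, 252483, 628847, 1568740, 3909937, 9749981, 24306237, 60603608, 151092185, 376709219, 939201867, 2341628936
n=6: candidate gives -5, actual b_6 = 57 ✗

no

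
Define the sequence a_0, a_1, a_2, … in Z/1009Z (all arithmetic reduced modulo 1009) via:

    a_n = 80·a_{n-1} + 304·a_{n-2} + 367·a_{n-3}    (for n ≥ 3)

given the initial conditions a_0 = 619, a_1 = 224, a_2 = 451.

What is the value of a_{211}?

943

a_3 = 80·451 + 304·224 + 367·619 = 397
a_4 = 80·397 + 304·451 + 367·224 = 840
a_5 = 80·840 + 304·397 + 367·451 = 255
a_6 = 80·255 + 304·840 + 367·397 = 706
a_7 = 80·706 + 304·255 + 367·840 = 338
a_8 = 80·338 + 304·706 + 367·255 = 261
Continuing the recurrence:
  a_9 = 323;  a_10 = 187;  a_11 = 76;  a_12 = 858;  a_13 = 951;  a_14 = 555
  a_15 = 612;  a_16 = 648;  a_17 = 640;  a_18 = 584;  a_19 = 830;  a_20 = 550
  a_21 = 94;  a_22 = 55;  a_23 = 738;  a_24 = 277;  a_25 = 321;  a_26 = 341
  a_27 = 507;  a_28 = 700;  a_29 = 287;  a_30 = 67;  a_31 = 394;  a_32 = 822
  a_33 = 253;  a_34 = 27;  a_35 = 353;  a_36 = 147;  a_37 = 838;  a_38 = 128
  a_39 = 97;  a_40 = 59;  a_41 = 464;  a_42 = 854;  a_43 = 977;  a_44 = 537
  a_45 = 563;  a_46 = 798;  a_47 = 219;  a_48 = 575;  a_49 = 833;  a_50 = 951
  a_51 = 522;  a_52 = 905;  a_53 = 939;  a_54 = 990;  a_55 = 581;  a_56 = 888
  a_57 = 549;  a_58 = 401;  a_59 = 192;  a_60 = 732;  a_61 = 746;  a_62 = 531
  a_63 = 111;  a_64 = 126;  a_65 = 577;  a_66 = 85;  a_67 = 416;  a_68 = 467
  a_69 = 282;  a_70 = 374;  a_71 = 481;  a_72 = 393;  a_73 = 114;  a_74 = 401
  a_75 = 86;  a_76 = 101;  a_77 = 780;  a_78 = 559;  a_79 = 63;  a_80 = 123
  a_81 = 57;  a_82 = 497;  a_83 = 320;  a_84 = 852;  a_85 = 743;  a_86 = 0
  a_87 = 759;  a_88 = 431;  a_89 = 858;  a_90 = 960;  a_91 = 390;  a_92 = 238
  a_93 = 555;  a_94 = 569;  a_95 = 904;  a_96 = 985;  a_97 = 426;  a_98 = 357
  a_99 = 933;  a_100 = 486;  a_101 = 490;  a_102 = 639;  a_103 = 67;  a_104 = 62
  a_105 = 528;  a_106 = 921;  a_107 = 660;  a_108 = 871;  a_109 = 909;  a_110 = 558
  a_111 = 927;  a_112 = 247;  a_113 = 845;  a_114 = 595;  a_115 = 610;  a_116 = 989
  a_117 = 623;  a_118 = 245;  a_119 = 861;  a_120 = 689;  a_121 = 152;  a_122 = 815
  a_123 = 22;  a_124 = 586;  a_125 = 532;  a_126 = 744;  a_127 = 422;  a_128 = 121
  a_129 = 353;  a_130 = 945;  a_131 = 294;  a_132 = 427;  a_133 = 157;  a_134 = 34
  a_135 = 312;  a_136 = 87;  a_137 = 269;  a_138 = 23;  a_139 = 519;  a_140 = 930
  a_141 = 475;  a_142 = 639;  a_143 = 42;  a_144 = 629;  a_145 = 955;  a_146 = 510
  a_147 = 959;  a_148 = 52;  a_149 = 564;  a_150 = 200;  a_151 = 704;  a_152 = 219
  a_153 = 218;  a_154 = 333;  a_155 = 746;  a_156 = 776;  a_157 = 412;  a_158 = 813
  a_159 = 850;  a_160 = 198;  a_161 = 508;  a_162 = 101;  a_163 = 81;  a_164 = 631
  a_165 = 172;  a_166 = 214;  a_167 = 303;  a_168 = 61;  a_169 = 973;  a_170 = 740
  a_171 = 13;  a_172 = 898;  a_173 = 276;  a_174 = 170;  a_175 = 263;  a_176 = 464
  a_177 = 869;  a_178 = 361;  a_179 = 213;  a_180 = 738;  a_181 = 1002;  a_182 = 272
  a_183 = 895;  a_184 = 369;  a_185 = 851;  a_186 = 185;  a_187 = 282;  a_188 = 634
  a_189 = 525;  a_190 = 215;  a_191 = 833;  a_192 = 786;  a_193 = 498;  a_194 = 284
  a_195 = 452;  a_196 = 544;  a_197 = 618;  a_198 = 307;  a_199 = 408;  a_200 = 633
  a_201 = 785;  a_202 = 359;  a_203 = 216;  a_204 = 821;  a_205 = 757;  a_206 = 951
  a_207 = 97;  a_208 = 562;  a_209 = 694
a_210 = 80·694 + 304·562 + 367·97 = 636
a_211 = 80·636 + 304·694 + 367·562 = 943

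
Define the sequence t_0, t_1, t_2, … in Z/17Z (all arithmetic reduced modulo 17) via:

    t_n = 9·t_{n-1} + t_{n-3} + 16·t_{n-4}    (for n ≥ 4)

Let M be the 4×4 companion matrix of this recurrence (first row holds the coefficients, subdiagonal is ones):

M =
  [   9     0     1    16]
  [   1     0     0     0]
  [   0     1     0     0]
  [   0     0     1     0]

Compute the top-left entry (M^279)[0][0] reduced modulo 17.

8

(M^279)[0][0] is the top entry after applying M 279 times to the unit state (1, 0, 0, 0). Equivalently it is h_{282} for the auxiliary sequence (h_n) obeying the same recurrence with h_3 = 1 and h_i = 0 for 0 ≤ i < 3:
h_4 = 9·1 + 0·0 + 1·0 + 16·0 = 9
h_5 = 9·9 + 0·1 + 1·0 + 16·0 = 13
h_6 = 9·13 + 0·9 + 1·1 + 16·0 = 16
h_7 = 9·16 + 0·13 + 1·9 + 16·1 = 16
h_8 = 9·16 + 0·16 + 1·13 + 16·9 = 12
h_9 = 9·12 + 0·16 + 1·16 + 16·13 = 9
h_10 = 9·9 + 0·12 + 1·16 + 16·16 = 13
h_11 = 9·13 + 0·9 + 1·12 + 16·16 = 11
h_12 = 9·11 + 0·13 + 1·9 + 16·12 = 11
h_13 = 9·11 + 0·11 + 1·13 + 16·9 = 1
h_14 = 9·1 + 0·11 + 1·11 + 16·13 = 7
h_15 = 9·7 + 0·1 + 1·11 + 16·11 = 12
h_16 = 9·12 + 0·7 + 1·1 + 16·11 = 13
h_17 = 9·13 + 0·12 + 1·7 + 16·1 = 4
h_18 = 9·4 + 0·13 + 1·12 + 16·7 = 7
h_19 = 9·7 + 0·4 + 1·13 + 16·12 = 13
h_20 = 9·13 + 0·7 + 1·4 + 16·13 = 6
h_21 = 9·6 + 0·13 + 1·7 + 16·4 = 6
h_22 = 9·6 + 0·6 + 1·13 + 16·7 = 9
h_23 = 9·9 + 0·6 + 1·6 + 16·13 = 6
h_24 = 9·6 + 0·9 + 1·6 + 16·6 = 3
h_25 = 9·3 + 0·6 + 1·9 + 16·6 = 13
h_26 = 9·13 + 0·3 + 1·6 + 16·9 = 12
h_27 = 9·12 + 0·13 + 1·3 + 16·6 = 3
h_28 = 9·3 + 0·12 + 1·13 + 16·3 = 3
h_29 = 9·3 + 0·3 + 1·12 + 16·13 = 9
h_30 = 9·9 + 0·3 + 1·3 + 16·12 = 4
h_31 = 9·4 + 0·9 + 1·3 + 16·3 = 2
h_32 = 9·2 + 0·4 + 1·9 + 16·3 = 7
h_33 = 9·7 + 0·2 + 1·4 + 16·9 = 7
h_34 = 9·7 + 0·7 + 1·2 + 16·4 = 10
h_35 = 9·10 + 0·7 + 1·7 + 16·2 = 10
h_36 = 9·10 + 0·10 + 1·7 + 16·7 = 5
h_37 = 9·5 + 0·10 + 1·10 + 16·7 = 14
h_38 = 9·14 + 0·5 + 1·10 + 16·10 = 7
h_39 = 9·7 + 0·14 + 1·5 + 16·10 = 7
h_40 = 9·7 + 0·7 + 1·14 + 16·5 = 4
h_41 = 9·4 + 0·7 + 1·7 + 16·14 = 12
h_42 = 9·12 + 0·4 + 1·7 + 16·7 = 6
h_43 = 9·6 + 0·12 + 1·4 + 16·7 = 0
h_44 = 9·0 + 0·6 + 1·12 + 16·4 = 8
h_45 = 9·8 + 0·0 + 1·6 + 16·12 = 15
h_46 = 9·15 + 0·8 + 1·0 + 16·6 = 10
h_47 = 9·10 + 0·15 + 1·8 + 16·0 = 13
h_48 = 9·13 + 0·10 + 1·15 + 16·8 = 5
h_49 = 9·5 + 0·13 + 1·10 + 16·15 = 6
h_50 = 9·6 + 0·5 + 1·13 + 16·10 = 6
h_51 = 9·6 + 0·6 + 1·5 + 16·13 = 12
h_52 = 9·12 + 0·6 + 1·6 + 16·5 = 7
h_53 = 9·7 + 0·12 + 1·6 + 16·6 = 12
h_54 = 9·12 + 0·7 + 1·12 + 16·6 = 12
h_55 = 9·12 + 0·12 + 1·7 + 16·12 = 1
h_56 = 9·1 + 0·12 + 1·12 + 16·7 = 14
h_57 = 9·14 + 0·1 + 1·12 + 16·12 = 7
h_58 = 9·7 + 0·14 + 1·1 + 16·12 = 1
h_59 = 9·1 + 0·7 + 1·14 + 16·1 = 5
h_60 = 9·5 + 0·1 + 1·7 + 16·14 = 4
h_61 = 9·4 + 0·5 + 1·1 + 16·7 = 13
h_62 = 9·13 + 0·4 + 1·5 + 16·1 = 2
h_63 = 9·2 + 0·13 + 1·4 + 16·5 = 0
h_64 = 9·0 + 0·2 + 1·13 + 16·4 = 9
h_65 = 9·9 + 0·0 + 1·2 + 16·13 = 2
h_66 = 9·2 + 0·9 + 1·0 + 16·2 = 16
h_67 = 9·16 + 0·2 + 1·9 + 16·0 = 0
h_68 = 9·0 + 0·16 + 1·2 + 16·9 = 10
h_69 = 9·10 + 0·0 + 1·16 + 16·2 = 2
h_70 = 9·2 + 0·10 + 1·0 + 16·16 = 2
h_71 = 9·2 + 0·2 + 1·10 + 16·0 = 11
h_72 = 9·11 + 0·2 + 1·2 + 16·10 = 6
h_73 = 9·6 + 0·11 + 1·2 + 16·2 = 3
h_74 = 9·3 + 0·6 + 1·11 + 16·2 = 2
h_75 = 9·2 + 0·3 + 1·6 + 16·11 = 13
h_76 = 9·13 + 0·2 + 1·3 + 16·6 = 12
h_77 = 9·12 + 0·13 + 1·2 + 16·3 = 5
h_78 = 9·5 + 0·12 + 1·13 + 16·2 = 5
h_79 = 9·5 + 0·5 + 1·12 + 16·13 = 10
h_80 = 9·10 + 0·5 + 1·5 + 16·12 = 15
h_81 = 9·15 + 0·10 + 1·5 + 16·5 = 16
h_82 = 9·16 + 0·15 + 1·10 + 16·5 = 13
h_83 = 9·13 + 0·16 + 1·15 + 16·10 = 3
h_84 = 9·3 + 0·13 + 1·16 + 16·15 = 11
h_85 = 9·11 + 0·3 + 1·13 + 16·16 = 11
h_86 = 9·11 + 0·11 + 1·3 + 16·13 = 4
h_87 = 9·4 + 0·11 + 1·11 + 16·3 = 10
h_88 = 9·10 + 0·4 + 1·11 + 16·11 = 5
h_89 = 9·5 + 0·10 + 1·4 + 16·11 = 4
h_90 = 9·4 + 0·5 + 1·10 + 16·4 = 8
h_91 = 9·8 + 0·4 + 1·5 + 16·10 = 16
h_92 = 9·16 + 0·8 + 1·4 + 16·5 = 7
h_93 = 9·7 + 0·16 + 1·8 + 16·4 = 16
h_94 = 9·16 + 0·7 + 1·16 + 16·8 = 16
h_95 = 9·16 + 0·16 + 1·7 + 16·16 = 16
h_96 = 9·16 + 0·16 + 1·16 + 16·7 = 0
h_97 = 9·0 + 0·16 + 1·16 + 16·16 = 0
h_98 = 9·0 + 0·0 + 1·16 + 16·16 = 0
h_99 = 9·0 + 0·0 + 1·0 + 16·16 = 1
(h_96, h_97, h_98, h_99) = (0, 0, 0, 1) = (h_0, h_1, h_2, h_3), so the sequence has period 96.
282 ≡ 90 (mod 96), hence h_282 = h_90 = 8.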